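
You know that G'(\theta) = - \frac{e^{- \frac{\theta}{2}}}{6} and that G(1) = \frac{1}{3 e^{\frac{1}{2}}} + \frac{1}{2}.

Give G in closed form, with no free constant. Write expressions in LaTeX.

A candidate passes only if d/d\theta[G] lands on the given G'(\theta) exactly.
A general antiderivative is \frac{e^{- \frac{\theta}{2}}}{3} + C.
The condition gives C = \frac{1}{3 e^{\frac{1}{2}}} + \frac{1}{2} - (\frac{1}{3 e^{\frac{1}{2}}}) = \frac{1}{2}.
So G(\theta) = \frac{\left(3 e^{\frac{\theta}{2}} + 2\right) e^{- \frac{\theta}{2}}}{6}.
Check: d/d\theta[\frac{\left(3 e^{\frac{\theta}{2}} + 2\right) e^{- \frac{\theta}{2}}}{6}] = - \frac{e^{- \frac{\theta}{2}}}{6} = G'(\theta).

G(\theta) = \frac{\left(3 e^{\frac{\theta}{2}} + 2\right) e^{- \frac{\theta}{2}}}{6}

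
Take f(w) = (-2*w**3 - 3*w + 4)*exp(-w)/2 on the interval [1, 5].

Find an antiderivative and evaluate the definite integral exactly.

Recognize the product-rule pattern: f = u'v + uv' with u = w**3 + 3*w**2 + 15*w/2 + 11/2, v = exp(-w), so integration by parts undoes it.
F(w) = (w + 1)*(2*w**2 + 4*w + 11)*exp(-w)/2 is an antiderivative of f.
Check: d/dw[(w + 1)*(2*w**2 + 4*w + 11)*exp(-w)/2] = (-2*w**3 - 3*w + 4)*exp(-w)/2 = f(w).
F(5) = 243*exp(-5); F(1) = 17*exp(-1).
Integral = F(5) - F(1) = -17*exp(-1) + 243*exp(-5).

Antiderivative: F(w) = (w + 1)*(2*w**2 + 4*w + 11)*exp(-w)/2; value = -17*exp(-1) + 243*exp(-5)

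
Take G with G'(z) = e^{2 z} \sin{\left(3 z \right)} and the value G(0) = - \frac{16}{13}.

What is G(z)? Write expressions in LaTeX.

G(z) = \frac{2 e^{2 z} \sin{\left(3 z \right)}}{13} - \frac{3 e^{2 z} \cos{\left(3 z \right)}}{13} - 1

Recover the given G'(z) by differentiating a candidate G(z); any mismatch rules it out.
A general antiderivative is \frac{2 e^{2 z} \sin{\left(3 z \right)}}{13} - \frac{3 e^{2 z} \cos{\left(3 z \right)}}{13} + C.
The condition gives C = - \frac{16}{13} - (- \frac{3}{13}) = -1.
So G(z) = \frac{2 e^{2 z} \sin{\left(3 z \right)}}{13} - \frac{3 e^{2 z} \cos{\left(3 z \right)}}{13} - 1.
Check: d/dz[\frac{2 e^{2 z} \sin{\left(3 z \right)}}{13} - \frac{3 e^{2 z} \cos{\left(3 z \right)}}{13} - 1] = e^{2 z} \sin{\left(3 z \right)} = G'(z).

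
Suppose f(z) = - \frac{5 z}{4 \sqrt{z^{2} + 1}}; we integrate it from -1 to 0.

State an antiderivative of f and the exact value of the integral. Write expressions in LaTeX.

f matches the chain-rule pattern g'(h)*h' with inner function h(z) = z^{2} + 1; substituting u = h(z) collapses the integral.
F(z) = - \frac{5 \sqrt{z^{2} + 1}}{4} is an antiderivative of f.
Check: d/dz[- \frac{5 \sqrt{z^{2} + 1}}{4}] = - \frac{5 z}{4 \sqrt{z^{2} + 1}} = f(z).
F(0) = - \frac{5}{4}; F(-1) = - \frac{5 \sqrt{2}}{4}.
Integral = F(0) - F(-1) = - \frac{5}{4} + \frac{5 \sqrt{2}}{4}.

Antiderivative: F(z) = - \frac{5 \sqrt{z^{2} + 1}}{4}; value = - \frac{5}{4} + \frac{5 \sqrt{2}}{4}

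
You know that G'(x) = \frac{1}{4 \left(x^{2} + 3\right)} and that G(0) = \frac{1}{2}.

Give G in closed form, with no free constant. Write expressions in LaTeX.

Any candidate G(x) must reproduce the stated G'(x) exactly.
A general antiderivative is \frac{\sqrt{3} \operatorname{atan}{\left(\frac{\sqrt{3} x}{3} \right)}}{12} + C.
The condition gives C = \frac{1}{2} - (0) = \frac{1}{2}.
So G(x) = \frac{\sqrt{3} \operatorname{atan}{\left(\frac{\sqrt{3} x}{3} \right)}}{12} + \frac{1}{2}.
Check: d/dx[\frac{\sqrt{3} \operatorname{atan}{\left(\frac{\sqrt{3} x}{3} \right)}}{12} + \frac{1}{2}] = \frac{1}{4 x^{2} + 12}, which equals G'(x).

G(x) = \frac{\sqrt{3} \operatorname{atan}{\left(\frac{\sqrt{3} x}{3} \right)}}{12} + \frac{1}{2}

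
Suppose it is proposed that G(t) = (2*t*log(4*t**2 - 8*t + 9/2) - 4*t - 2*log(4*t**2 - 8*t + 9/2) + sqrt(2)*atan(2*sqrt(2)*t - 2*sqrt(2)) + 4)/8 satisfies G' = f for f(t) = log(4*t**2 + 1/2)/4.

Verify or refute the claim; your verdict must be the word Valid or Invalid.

Invalid: d/dt[G] - f = -log(4*t**2 + 1/2)/4 + log(4*t**2 - 8*t + 9/2)/4, which is not 0.

d/dt[G] = log(4*t**2 - 8*t + 9/2)/4
d/dt[G] - f(t) = -log(4*t**2 + 1/2)/4 + log(4*t**2 - 8*t + 9/2)/4 != 0.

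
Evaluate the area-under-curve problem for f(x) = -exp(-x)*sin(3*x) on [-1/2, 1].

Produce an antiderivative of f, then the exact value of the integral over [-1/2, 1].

Antiderivative: F(x) = (sin(3*x) + 3*cos(3*x))*exp(-x)/10; value = 3*exp(-1)*cos(3)/10 - 3*exp(1/2)*cos(3/2)/10 + exp(-1)*sin(3)/10 + exp(1/2)*sin(3/2)/10

An antiderivative F(x) passes only if d/dx[F] lands on f(x) exactly.
F(x) = (sin(3*x) + 3*cos(3*x))*exp(-x)/10 is an antiderivative of f.
Check: d/dx[(sin(3*x) + 3*cos(3*x))*exp(-x)/10] = -exp(-x)*sin(3*x) = f(x).
F(1) = 3*exp(-1)*cos(3)/10 + exp(-1)*sin(3)/10; F(-1/2) = -exp(1/2)*sin(3/2)/10 + 3*exp(1/2)*cos(3/2)/10.
Integral = F(1) - F(-1/2) = 3*exp(-1)*cos(3)/10 - 3*exp(1/2)*cos(3/2)/10 + exp(-1)*sin(3)/10 + exp(1/2)*sin(3/2)/10.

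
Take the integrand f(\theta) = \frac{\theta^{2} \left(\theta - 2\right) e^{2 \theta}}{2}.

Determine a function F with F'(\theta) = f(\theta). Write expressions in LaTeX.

An antiderivative is F(\theta) = \frac{\theta^{3} e^{2 \theta}}{4} - \frac{7 \theta^{2} e^{2 \theta}}{8} + \frac{7 \theta e^{2 \theta}}{8} - \frac{7 e^{2 \theta}}{16}.

Recognize the product-rule pattern: f = u'v + uv' with u = \frac{\theta^{3}}{4} - \frac{7 \theta^{2}}{8} + \frac{7 \theta}{8} - \frac{7}{16}, v = e^{2 \theta}, so integration by parts undoes it.
Check: d/d\theta[\frac{\theta^{3} e^{2 \theta}}{4} - \frac{7 \theta^{2} e^{2 \theta}}{8} + \frac{7 \theta e^{2 \theta}}{8} - \frac{7 e^{2 \theta}}{16}] = \frac{\theta^{3} e^{2 \theta}}{2} - \theta^{2} e^{2 \theta}, which equals f(\theta).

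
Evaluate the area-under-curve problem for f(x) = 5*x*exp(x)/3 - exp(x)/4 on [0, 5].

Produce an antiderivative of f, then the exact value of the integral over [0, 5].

Antiderivative: F(x) = (20*x - 23)*exp(x)/12; value = 23/12 + 77*exp(5)/12

Recognize the product-rule pattern: f = u'v + uv' with u = 5*x/3 - 23/12, v = exp(x), so integration by parts undoes it.
F(x) = (20*x - 23)*exp(x)/12 is an antiderivative of f.
Check: d/dx[(20*x - 23)*exp(x)/12] = 5*x*exp(x)/3 - exp(x)/4 = f(x).
F(5) = 77*exp(5)/12; F(0) = -23/12.
Integral = F(5) - F(0) = 23/12 + 77*exp(5)/12.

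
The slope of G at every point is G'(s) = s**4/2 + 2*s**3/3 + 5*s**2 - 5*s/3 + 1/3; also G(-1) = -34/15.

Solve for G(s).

G(s) = (3*s**5 + 5*s**4 + 50*s**3 - 25*s**2 + 10*s + 15)/30

Integrate term by term and add the pieces.
A general antiderivative is s**5/10 + s**4/6 + 5*s**3/3 - 5*s**2/6 + s/3 + C.
The condition gives C = -34/15 - (-83/30) = 1/2.
So G(s) = (3*s**5 + 5*s**4 + 50*s**3 - 25*s**2 + 10*s + 15)/30.
Check: d/ds[(3*s**5 + 5*s**4 + 50*s**3 - 25*s**2 + 10*s + 15)/30] = s**4/2 + 2*s**3/3 + 5*s**2 - 5*s/3 + 1/3 = G'(s).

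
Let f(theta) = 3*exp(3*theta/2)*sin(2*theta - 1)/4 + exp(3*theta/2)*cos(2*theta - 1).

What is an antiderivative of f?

An antiderivative is F(theta) = exp(3*theta/2)*sin(2*theta - 1)/2.

Recognize the product-rule pattern: f = u'v + uv' with u = exp(3*theta/2)/2, v = sin(2*theta - 1), so integration by parts undoes it.
Check: d/dtheta[exp(3*theta/2)*sin(2*theta - 1)/2] = 3*exp(3*theta/2)*sin(2*theta - 1)/4 + exp(3*theta/2)*cos(2*theta - 1) = f(theta).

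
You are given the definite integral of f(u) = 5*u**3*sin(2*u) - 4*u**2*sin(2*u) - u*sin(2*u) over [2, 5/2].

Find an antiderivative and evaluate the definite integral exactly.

Antiderivative: F(u) = (-20*u**3*cos(2*u) + 30*u**2*sin(2*u) + 16*u**2*cos(2*u) - 16*u*sin(2*u) + 34*u*cos(2*u) - 17*sin(2*u) - 8*cos(2*u))/8; value = 261*sin(5)/16 - 271*cos(5)/16 + 9*cos(4)/2 - 71*sin(4)/8

The integrand splits into summands that can be handled one at a time.
F(u) = (-20*u**3*cos(2*u) + 30*u**2*sin(2*u) + 16*u**2*cos(2*u) - 16*u*sin(2*u) + 34*u*cos(2*u) - 17*sin(2*u) - 8*cos(2*u))/8 is an antiderivative of f.
Check: d/du[(-20*u**3*cos(2*u) + 30*u**2*sin(2*u) + 16*u**2*cos(2*u) - 16*u*sin(2*u) + 34*u*cos(2*u) - 17*sin(2*u) - 8*cos(2*u))/8] = 5*u**3*sin(2*u) - 4*u**2*sin(2*u) - u*sin(2*u) = f(u).
F(5/2) = 261*sin(5)/16 - 271*cos(5)/16; F(2) = 71*sin(4)/8 - 9*cos(4)/2.
Integral = F(5/2) - F(2) = 261*sin(5)/16 - 271*cos(5)/16 + 9*cos(4)/2 - 71*sin(4)/8.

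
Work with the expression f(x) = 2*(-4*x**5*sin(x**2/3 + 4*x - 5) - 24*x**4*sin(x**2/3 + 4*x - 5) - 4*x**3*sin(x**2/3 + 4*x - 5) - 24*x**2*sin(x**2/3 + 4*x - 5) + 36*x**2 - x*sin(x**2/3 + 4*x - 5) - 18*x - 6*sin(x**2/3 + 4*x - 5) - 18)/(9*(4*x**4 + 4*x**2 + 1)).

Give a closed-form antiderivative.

An antiderivative is F(x) = (2*x**2*cos(x**2/3 + 4*x - 5) - 12*x + cos(x**2/3 + 4*x - 5) + 3)/(6*x**2 + 3).

Since d/dx undoes antidifferentiation here, F'(x) = f(x) is required of F(x).
Check: d/dx[(2*x**2*cos(x**2/3 + 4*x - 5) - 12*x + cos(x**2/3 + 4*x - 5) + 3)/(6*x**2 + 3)] = (-8*x**5*sin(x**2/3 + 4*x - 5) - 48*x**4*sin(x**2/3 + 4*x - 5) - 8*x**3*sin(x**2/3 + 4*x - 5) - 48*x**2*sin(x**2/3 + 4*x - 5) + 72*x**2 - 2*x*sin(x**2/3 + 4*x - 5) - 36*x - 12*sin(x**2/3 + 4*x - 5) - 36)/(36*x**4 + 36*x**2 + 9), which equals f(x).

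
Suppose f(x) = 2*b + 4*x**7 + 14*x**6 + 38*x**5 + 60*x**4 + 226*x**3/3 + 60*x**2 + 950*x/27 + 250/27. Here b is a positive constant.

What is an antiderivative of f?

An antiderivative is F(x) = (324*b*x + (-3*x**2 - 3*x - 5)**4)/162.

Integrate term by term and add the pieces.
Check: d/dx[(324*b*x + (-3*x**2 - 3*x - 5)**4)/162] = 2*b + 4*x**7 + 14*x**6 + 38*x**5 + 60*x**4 + 226*x**3/3 + 60*x**2 + 950*x/27 + 250/27 = f(x).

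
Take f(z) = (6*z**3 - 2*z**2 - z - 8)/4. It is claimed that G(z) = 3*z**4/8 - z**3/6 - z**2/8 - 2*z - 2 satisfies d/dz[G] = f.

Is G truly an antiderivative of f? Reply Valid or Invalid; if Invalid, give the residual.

Valid - differentiating G returns exactly f.

d/dz[G] = 3*z**3/2 - z**2/2 - z/4 - 2
This equals f(z) exactly, so the claim holds.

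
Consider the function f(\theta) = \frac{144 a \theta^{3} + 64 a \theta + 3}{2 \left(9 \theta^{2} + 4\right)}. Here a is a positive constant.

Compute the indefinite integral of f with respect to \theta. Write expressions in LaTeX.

A first test for any F(\theta): its \theta-derivative must equal f(\theta) identically.
Check: d/d\theta[\frac{16 a \theta^{2} + \operatorname{atan}{\left(\frac{3 \theta}{2} \right)}}{4}] = \frac{144 a \theta^{3} + 64 a \theta + 3}{18 \theta^{2} + 8}, which equals f(\theta).

F(\theta) = \frac{16 a \theta^{2} + \operatorname{atan}{\left(\frac{3 \theta}{2} \right)}}{4} + C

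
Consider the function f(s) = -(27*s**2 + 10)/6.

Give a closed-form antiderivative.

An antiderivative is F(s) = -3*s**3/2 - 5*s/3.

Whatever form F(s) takes, F'(s) = f(s) is non-negotiable.
Check: d/ds[-3*s**3/2 - 5*s/3] = -9*s**2/2 - 5/3, which equals f(s).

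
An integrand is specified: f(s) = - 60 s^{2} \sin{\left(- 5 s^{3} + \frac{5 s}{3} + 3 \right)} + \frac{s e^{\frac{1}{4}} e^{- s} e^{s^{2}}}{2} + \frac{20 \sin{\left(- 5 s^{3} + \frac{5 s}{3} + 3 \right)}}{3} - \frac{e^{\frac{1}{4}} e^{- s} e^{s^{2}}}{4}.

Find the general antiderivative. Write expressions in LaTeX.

F(s) = - 4 \cos{\left(- 5 s^{3} + \frac{5 s}{3} + 3 \right)} + \frac{e^{\frac{1}{4}} e^{- s} e^{s^{2}}}{4} + C

The integrand splits into summands that can be handled one at a time.
Check: d/ds[- 4 \cos{\left(- 5 s^{3} + \frac{5 s}{3} + 3 \right)} + \frac{e^{\frac{1}{4}} e^{- s} e^{s^{2}}}{4}] = \frac{\left(- 720 s^{2} e^{s} \sin{\left(- 5 s^{3} + \frac{5 s}{3} + 3 \right)} + 6 s e^{\frac{1}{4}} e^{s^{2}} + 80 e^{s} \sin{\left(- 5 s^{3} + \frac{5 s}{3} + 3 \right)} - 3 e^{\frac{1}{4}} e^{s^{2}}\right) e^{- s}}{12}, which equals f(s).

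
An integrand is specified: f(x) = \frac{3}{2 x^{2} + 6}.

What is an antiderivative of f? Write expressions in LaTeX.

An antiderivative is F(x) = \frac{\sqrt{3} \operatorname{atan}{\left(\frac{\sqrt{3} x}{3} \right)}}{2}.

For F(x) to be correct the identity F'(x) - f(x) = 0 must hold.
Check: d/dx[\frac{\sqrt{3} \operatorname{atan}{\left(\frac{\sqrt{3} x}{3} \right)}}{2}] = \frac{3}{2 x^{2} + 6} = f(x).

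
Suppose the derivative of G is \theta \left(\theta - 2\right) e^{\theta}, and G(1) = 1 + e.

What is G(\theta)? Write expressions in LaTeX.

Recognize the product-rule pattern: G'(\theta) = u'v + uv' with u = \theta^{2} - 4 \theta + 4, v = e^{\theta}, so integration by parts undoes it.
A general antiderivative is \left(\theta^{2} - 4 \theta + 4\right) e^{\theta} + C.
The condition gives C = 1 + e - (e) = 1.
So G(\theta) = \left(\theta^{2} - 4 \theta + 4\right) e^{\theta} + 1.
Check: d/d\theta[\left(\theta^{2} - 4 \theta + 4\right) e^{\theta} + 1] = \theta^{2} e^{\theta} - 2 \theta e^{\theta}, which equals G'(\theta).

G(\theta) = \left(\theta^{2} - 4 \theta + 4\right) e^{\theta} + 1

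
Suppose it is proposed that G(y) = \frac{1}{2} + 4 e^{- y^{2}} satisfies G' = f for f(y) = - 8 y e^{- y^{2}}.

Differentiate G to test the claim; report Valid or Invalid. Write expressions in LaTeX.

d/dy[G] = - 8 y e^{- y^{2}}
This equals f(y) exactly, so the claim holds.

Valid - the claim checks out under differentiation.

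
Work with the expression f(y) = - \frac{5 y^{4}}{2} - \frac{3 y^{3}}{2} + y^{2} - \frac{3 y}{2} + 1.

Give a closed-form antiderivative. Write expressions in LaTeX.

The integrand splits into summands that can be handled one at a time.
Check: d/dy[- \frac{y^{5}}{2} - \frac{3 y^{4}}{8} + \frac{y^{3}}{3} - \frac{3 y^{2}}{4} + y] = - \frac{5 y^{4}}{2} - \frac{3 y^{3}}{2} + y^{2} - \frac{3 y}{2} + 1 = f(y).

An antiderivative is F(y) = - \frac{y^{5}}{2} - \frac{3 y^{4}}{8} + \frac{y^{3}}{3} - \frac{3 y^{2}}{4} + y.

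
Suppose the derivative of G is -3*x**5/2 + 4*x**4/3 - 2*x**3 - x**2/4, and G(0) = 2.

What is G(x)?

Integrate term by term and add the pieces.
A general antiderivative is -x**6/4 + 4*x**5/15 - x**4/2 - x**3/12 + C.
The condition gives C = 2 - (0) = 2.
So G(x) = -(15*x**6 - 16*x**5 + 30*x**4 + 5*x**3 - 120)/60.
Check: d/dx[-(15*x**6 - 16*x**5 + 30*x**4 + 5*x**3 - 120)/60] = -3*x**5/2 + 4*x**4/3 - 2*x**3 - x**2/4 = G'(x).

G(x) = -(15*x**6 - 16*x**5 + 30*x**4 + 5*x**3 - 120)/60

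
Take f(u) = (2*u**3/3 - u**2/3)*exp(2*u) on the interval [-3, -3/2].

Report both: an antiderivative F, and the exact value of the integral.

f has the shape v'r + vr' for v = u**3/3 - 2*u**2/3 + 2*u/3 - 1/3 and r = exp(2*u) — it is the derivative of the product v*r.
F(u) = u**3*exp(2*u)/3 - 2*u**2*exp(2*u)/3 + 2*u*exp(2*u)/3 - exp(2*u)/3 is an antiderivative of f.
Check: d/du[u**3*exp(2*u)/3 - 2*u**2*exp(2*u)/3 + 2*u*exp(2*u)/3 - exp(2*u)/3] = 2*u**3*exp(2*u)/3 - u**2*exp(2*u)/3, which equals f(u).
F(-3/2) = -95*exp(-3)/24; F(-3) = -52*exp(-6)/3.
Integral = F(-3/2) - F(-3) = -95*exp(-3)/24 + 52*exp(-6)/3.

Antiderivative: F(u) = u**3*exp(2*u)/3 - 2*u**2*exp(2*u)/3 + 2*u*exp(2*u)/3 - exp(2*u)/3; value = -95*exp(-3)/24 + 52*exp(-6)/3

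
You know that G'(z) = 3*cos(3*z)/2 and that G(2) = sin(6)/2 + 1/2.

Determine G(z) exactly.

For G(z) to be correct, d/dz[G] must agree with the stated G'(z) identically.
A general antiderivative is sin(3*z)/2 + C.
The condition gives C = sin(6)/2 + 1/2 - (sin(6)/2) = 1/2.
So G(z) = sin(3*z)/2 + 1/2.
Check: d/dz[sin(3*z)/2 + 1/2] = 3*cos(3*z)/2 = G'(z).

G(z) = sin(3*z)/2 + 1/2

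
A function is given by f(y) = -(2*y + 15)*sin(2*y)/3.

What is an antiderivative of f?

An antiderivative is F(y) = (2*y*cos(2*y) - sin(2*y) + 15*cos(2*y))/6.

A first test for any F(y): its y-derivative must equal f(y) identically.
Check: d/dy[(2*y*cos(2*y) - sin(2*y) + 15*cos(2*y))/6] = -2*y*sin(2*y)/3 - 5*sin(2*y), which equals f(y).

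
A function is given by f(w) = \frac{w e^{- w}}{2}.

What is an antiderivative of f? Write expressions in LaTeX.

An antiderivative is F(w) = - \frac{w e^{- w}}{2} - \frac{e^{- w}}{2}.

f has the shape u'v + uv' for u = - \frac{w}{2} - \frac{1}{2} and v = e^{- w} — it is the derivative of the product u*v.
Check: d/dw[- \frac{w e^{- w}}{2} - \frac{e^{- w}}{2}] = \frac{w e^{- w}}{2} = f(w).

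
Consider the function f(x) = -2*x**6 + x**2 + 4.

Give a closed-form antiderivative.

Integrate term by term and add the pieces.
Check: d/dx[-2*x**7/7 + x**3/3 + 4*x] = -2*x**6 + x**2 + 4 = f(x).

An antiderivative is F(x) = -2*x**7/7 + x**3/3 + 4*x.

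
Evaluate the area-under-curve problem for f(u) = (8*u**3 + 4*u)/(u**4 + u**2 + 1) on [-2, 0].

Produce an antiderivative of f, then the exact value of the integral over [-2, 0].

Antiderivative: F(u) = 2*log(2*u**4 + 2*u**2 + 2); value = -2*log(42) + 2*log(2)

f matches the chain-rule pattern g'(h)*h' with inner function h(u) = 2*u**4 + 2*u**2 + 2; substituting w = h(u) collapses the integral.
F(u) = 2*log(2*u**4 + 2*u**2 + 2) is an antiderivative of f.
Check: d/du[2*log(2*u**4 + 2*u**2 + 2)] = (8*u**3 + 4*u)/(u**4 + u**2 + 1) = f(u).
F(0) = 2*log(2); F(-2) = 2*log(42).
Integral = F(0) - F(-2) = -2*log(42) + 2*log(2).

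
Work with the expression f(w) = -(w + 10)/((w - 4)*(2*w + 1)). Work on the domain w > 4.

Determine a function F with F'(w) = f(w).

The denominator factors as (w - 4)*(2*w + 1); partial fractions split f into directly integrable pieces: 19/(9*(2*w + 1)) - 14/(9*(w - 4)).
Check: d/dw[-14*log(w - 4)/9 + 19*log(w + 1/2)/18] = (-w - 10)/(2*w**2 - 7*w - 4), which equals f(w).

An antiderivative is F(w) = -14*log(w - 4)/9 + 19*log(w + 1/2)/18.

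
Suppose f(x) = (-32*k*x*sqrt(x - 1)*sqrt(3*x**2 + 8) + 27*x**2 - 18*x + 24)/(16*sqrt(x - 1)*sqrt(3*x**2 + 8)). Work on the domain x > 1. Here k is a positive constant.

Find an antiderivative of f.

A first test for any F(x): its x-derivative must equal f(x) identically.
Check: d/dx[-(8*k*x**2 - 3*sqrt(x - 1)*sqrt(3*x**2 + 8))/8] = (-32*k*x*sqrt(x - 1)*sqrt(3*x**2 + 8) + 27*x**2 - 18*x + 24)/(16*sqrt(x - 1)*sqrt(3*x**2 + 8)) = f(x).

An antiderivative is F(x) = -(8*k*x**2 - 3*sqrt(x - 1)*sqrt(3*x**2 + 8))/8.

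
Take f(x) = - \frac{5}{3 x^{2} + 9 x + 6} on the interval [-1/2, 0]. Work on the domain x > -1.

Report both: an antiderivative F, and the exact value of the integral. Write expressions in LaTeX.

Antiderivative: F(x) = - \frac{5 \left(\log{\left(x + 1 \right)} - \log{\left(x + 2 \right)}\right)}{3}; value = - \frac{5 \log{\left(\frac{3}{2} \right)}}{3}

The denominator factors as 3 \left(x + 1\right) \left(x + 2\right); partial fractions split f into directly integrable pieces: \frac{5}{3 \left(x + 2\right)} - \frac{5}{3 \left(x + 1\right)}.
F(x) = - \frac{5 \left(\log{\left(x + 1 \right)} - \log{\left(x + 2 \right)}\right)}{3} is an antiderivative of f.
Check: d/dx[- \frac{5 \left(\log{\left(x + 1 \right)} - \log{\left(x + 2 \right)}\right)}{3}] = - \frac{5}{3 x^{2} + 9 x + 6} = f(x).
F(0) = \frac{5 \log{\left(2 \right)}}{3}; F(-1/2) = \frac{5 \log{\left(\frac{3}{2} \right)}}{3} + \frac{5 \log{\left(2 \right)}}{3}.
Integral = F(0) - F(-1/2) = - \frac{5 \log{\left(\frac{3}{2} \right)}}{3}.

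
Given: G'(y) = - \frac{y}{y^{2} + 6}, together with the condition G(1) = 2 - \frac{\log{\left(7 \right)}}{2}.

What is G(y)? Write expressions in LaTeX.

G(y) = 2 - \frac{\log{\left(y^{2} + 6 \right)}}{2}

G'(y) matches the chain-rule pattern g'(h)*h' with inner function h(y) = y^{2} + 6; substituting u = h(y) collapses the integral.
A general antiderivative is - \frac{\log{\left(y^{2} + 6 \right)}}{2} + C.
The condition gives C = 2 - \frac{\log{\left(7 \right)}}{2} - (- \frac{\log{\left(7 \right)}}{2}) = 2.
So G(y) = 2 - \frac{\log{\left(y^{2} + 6 \right)}}{2}.
Check: d/dy[2 - \frac{\log{\left(y^{2} + 6 \right)}}{2}] = - \frac{y}{y^{2} + 6} = G'(y).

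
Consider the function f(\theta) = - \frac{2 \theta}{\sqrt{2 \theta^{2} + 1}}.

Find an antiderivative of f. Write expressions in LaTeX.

An antiderivative is F(\theta) = - \sqrt{2 \theta^{2} + 1}.

f matches the chain-rule pattern g'(h)*h' with inner function h(\theta) = 2 \theta^{2} + 1; substituting u = h(\theta) collapses the integral.
Check: d/d\theta[- \sqrt{2 \theta^{2} + 1}] = - \frac{2 \theta}{\sqrt{2 \theta^{2} + 1}} = f(\theta).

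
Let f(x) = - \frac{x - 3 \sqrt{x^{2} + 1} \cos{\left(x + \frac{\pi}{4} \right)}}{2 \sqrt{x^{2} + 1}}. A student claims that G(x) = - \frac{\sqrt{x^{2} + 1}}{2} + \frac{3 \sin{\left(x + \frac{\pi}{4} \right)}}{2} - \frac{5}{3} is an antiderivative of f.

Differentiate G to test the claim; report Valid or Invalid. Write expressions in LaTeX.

d/dx[G] = \frac{- x + 3 \sqrt{x^{2} + 1} \cos{\left(x + \frac{\pi}{4} \right)}}{2 \sqrt{x^{2} + 1}}
This equals f(x) exactly, so the claim holds.

Valid. The derivative of G reproduces f.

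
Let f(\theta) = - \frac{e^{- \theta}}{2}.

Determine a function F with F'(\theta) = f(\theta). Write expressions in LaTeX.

An antiderivative is F(\theta) = \frac{e^{- \theta}}{2}.

For F(\theta) to be correct the identity F'(\theta) - f(\theta) = 0 must hold.
Check: d/d\theta[\frac{e^{- \theta}}{2}] = - \frac{e^{- \theta}}{2} = f(\theta).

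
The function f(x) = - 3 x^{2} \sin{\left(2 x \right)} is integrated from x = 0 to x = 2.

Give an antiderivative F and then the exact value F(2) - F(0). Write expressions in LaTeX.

Check any antiderivative F(x) by computing F'(x) and comparing it with f(x).
F(x) = \frac{3 \left(2 x^{2} \cos{\left(2 x \right)} - 2 x \sin{\left(2 x \right)} - \cos{\left(2 x \right)}\right)}{4} is an antiderivative of f.
Check: d/dx[\frac{3 \left(2 x^{2} \cos{\left(2 x \right)} - 2 x \sin{\left(2 x \right)} - \cos{\left(2 x \right)}\right)}{4}] = - 3 x^{2} \sin{\left(2 x \right)} = f(x).
F(2) = \frac{21 \cos{\left(4 \right)}}{4} - 3 \sin{\left(4 \right)}; F(0) = - \frac{3}{4}.
Integral = F(2) - F(0) = \frac{21 \cos{\left(4 \right)}}{4} + \frac{3}{4} - 3 \sin{\left(4 \right)}.

Antiderivative: F(x) = \frac{3 \left(2 x^{2} \cos{\left(2 x \right)} - 2 x \sin{\left(2 x \right)} - \cos{\left(2 x \right)}\right)}{4}; value = \frac{21 \cos{\left(4 \right)}}{4} + \frac{3}{4} - 3 \sin{\left(4 \right)}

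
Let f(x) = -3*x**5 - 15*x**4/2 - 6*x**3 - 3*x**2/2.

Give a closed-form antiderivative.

f matches the chain-rule pattern g'(h)*h' with inner function h(x) = x**2 + x; substituting u = h(x) collapses the integral.
Check: d/dx[-x**6/2 - 3*x**5/2 - 3*x**4/2 - x**3/2] = -3*x**5 - 15*x**4/2 - 6*x**3 - 3*x**2/2 = f(x).

An antiderivative is F(x) = -x**6/2 - 3*x**5/2 - 3*x**4/2 - x**3/2.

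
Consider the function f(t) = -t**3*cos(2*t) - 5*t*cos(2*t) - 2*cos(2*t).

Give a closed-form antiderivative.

An antiderivative is F(t) = -t**3*sin(2*t)/2 - 3*t**2*cos(2*t)/4 - 7*t*sin(2*t)/4 - sin(2*t) - 7*cos(2*t)/8.

The integrand splits into summands that can be handled one at a time.
Check: d/dt[-t**3*sin(2*t)/2 - 3*t**2*cos(2*t)/4 - 7*t*sin(2*t)/4 - sin(2*t) - 7*cos(2*t)/8] = -t**3*cos(2*t) - 5*t*cos(2*t) - 2*cos(2*t) = f(t).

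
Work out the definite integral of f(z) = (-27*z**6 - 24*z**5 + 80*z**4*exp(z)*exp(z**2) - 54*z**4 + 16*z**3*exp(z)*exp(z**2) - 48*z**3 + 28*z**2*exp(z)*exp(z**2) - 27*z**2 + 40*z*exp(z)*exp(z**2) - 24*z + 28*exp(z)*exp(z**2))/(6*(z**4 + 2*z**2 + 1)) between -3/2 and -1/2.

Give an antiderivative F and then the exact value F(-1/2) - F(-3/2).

Since d/dz undoes antidifferentiation here, F'(z) = f(z) is required of F(z).
F(z) = (-9*z**3*(z**2 + 1) - 12*z**2*(z**2 + 1) - 15*z**2 + 4*(10*z - 3)*exp(z**2 + z) - 15)/(6*(z**2 + 1)) is an antiderivative of f.
Check: d/dz[(-9*z**3*(z**2 + 1) - 12*z**2*(z**2 + 1) - 15*z**2 + 4*(10*z - 3)*exp(z**2 + z) - 15)/(6*(z**2 + 1))] = (-27*z**6 - 24*z**5 + 80*z**4*exp(z)*exp(z**2) - 54*z**4 + 16*z**3*exp(z)*exp(z**2) - 48*z**3 + 28*z**2*exp(z)*exp(z**2) - 27*z**2 + 40*z*exp(z)*exp(z**2) - 24*z + 28*exp(z)*exp(z**2))/(6*z**4 + 12*z**2 + 6), which equals f(z).
F(-1/2) = -64*exp(-1/4)/15 - 45/16; F(-3/2) = -48*exp(3/4)/13 - 31/16.
Integral = F(-1/2) - F(-3/2) = -64*exp(-1/4)/15 - 7/8 + 48*exp(3/4)/13.

Antiderivative: F(z) = (-9*z**3*(z**2 + 1) - 12*z**2*(z**2 + 1) - 15*z**2 + 4*(10*z - 3)*exp(z**2 + z) - 15)/(6*(z**2 + 1)); value = -64*exp(-1/4)/15 - 7/8 + 48*exp(3/4)/13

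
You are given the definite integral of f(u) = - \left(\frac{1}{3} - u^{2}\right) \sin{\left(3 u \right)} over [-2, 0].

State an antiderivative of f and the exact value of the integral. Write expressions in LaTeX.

Recover f(u) by differentiating a candidate F(u); any mismatch rules it out.
F(u) = - \frac{9 u^{2} \cos{\left(3 u \right)} - 6 u \sin{\left(3 u \right)} - 5 \cos{\left(3 u \right)}}{27} is an antiderivative of f.
Check: d/du[- \frac{9 u^{2} \cos{\left(3 u \right)} - 6 u \sin{\left(3 u \right)} - 5 \cos{\left(3 u \right)}}{27}] = u^{2} \sin{\left(3 u \right)} - \frac{\sin{\left(3 u \right)}}{3}, which equals f(u).
F(0) = \frac{5}{27}; F(-2) = - \frac{31 \cos{\left(6 \right)}}{27} + \frac{4 \sin{\left(6 \right)}}{9}.
Integral = F(0) - F(-2) = - \frac{4 \sin{\left(6 \right)}}{9} + \frac{5}{27} + \frac{31 \cos{\left(6 \right)}}{27}.

Antiderivative: F(u) = - \frac{9 u^{2} \cos{\left(3 u \right)} - 6 u \sin{\left(3 u \right)} - 5 \cos{\left(3 u \right)}}{27}; value = - \frac{4 \sin{\left(6 \right)}}{9} + \frac{5}{27} + \frac{31 \cos{\left(6 \right)}}{27}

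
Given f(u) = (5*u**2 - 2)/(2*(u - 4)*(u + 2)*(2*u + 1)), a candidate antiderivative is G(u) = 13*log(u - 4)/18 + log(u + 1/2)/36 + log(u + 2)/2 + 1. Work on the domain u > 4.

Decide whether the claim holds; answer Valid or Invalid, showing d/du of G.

d/du[G] = (5*u**2 - 2)/(4*u**3 - 6*u**2 - 36*u - 16)
This equals f(u) exactly, so the claim holds.

Valid: G'(u) = f(u).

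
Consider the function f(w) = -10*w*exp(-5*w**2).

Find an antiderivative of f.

An antiderivative is F(w) = exp(-5*w**2).

The substitution u = -5*w**2 works: f is exactly (dF/du)*(du/dw) for that inner function.
Check: d/dw[exp(-5*w**2)] = -10*w*exp(-5*w**2) = f(w).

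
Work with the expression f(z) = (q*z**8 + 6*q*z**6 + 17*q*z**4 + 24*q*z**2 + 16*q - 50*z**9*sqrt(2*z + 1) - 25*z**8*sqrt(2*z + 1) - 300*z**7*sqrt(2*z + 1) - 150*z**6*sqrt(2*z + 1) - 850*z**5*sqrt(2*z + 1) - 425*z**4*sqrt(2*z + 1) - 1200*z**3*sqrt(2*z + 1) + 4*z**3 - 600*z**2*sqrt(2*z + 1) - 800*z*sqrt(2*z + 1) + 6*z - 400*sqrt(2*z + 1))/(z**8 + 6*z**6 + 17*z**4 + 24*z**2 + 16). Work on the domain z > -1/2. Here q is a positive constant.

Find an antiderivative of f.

Recover f(z) by differentiating a candidate F(z); any mismatch rules it out.
Check: d/dz[(q*z*(z**4 + 3*z**2 + 4) - 5*(2*z + 1)**(5/2)*(z**4 + 3*z**2 + 4) - 1)/(z**4 + 3*z**2 + 4)] = (q*z**8 + 6*q*z**6 + 17*q*z**4 + 24*q*z**2 + 16*q - 50*z**9*sqrt(2*z + 1) - 25*z**8*sqrt(2*z + 1) - 300*z**7*sqrt(2*z + 1) - 150*z**6*sqrt(2*z + 1) - 850*z**5*sqrt(2*z + 1) - 425*z**4*sqrt(2*z + 1) - 1200*z**3*sqrt(2*z + 1) + 4*z**3 - 600*z**2*sqrt(2*z + 1) - 800*z*sqrt(2*z + 1) + 6*z - 400*sqrt(2*z + 1))/(z**8 + 6*z**6 + 17*z**4 + 24*z**2 + 16) = f(z).

An antiderivative is F(z) = (q*z*(z**4 + 3*z**2 + 4) - 5*(2*z + 1)**(5/2)*(z**4 + 3*z**2 + 4) - 1)/(z**4 + 3*z**2 + 4).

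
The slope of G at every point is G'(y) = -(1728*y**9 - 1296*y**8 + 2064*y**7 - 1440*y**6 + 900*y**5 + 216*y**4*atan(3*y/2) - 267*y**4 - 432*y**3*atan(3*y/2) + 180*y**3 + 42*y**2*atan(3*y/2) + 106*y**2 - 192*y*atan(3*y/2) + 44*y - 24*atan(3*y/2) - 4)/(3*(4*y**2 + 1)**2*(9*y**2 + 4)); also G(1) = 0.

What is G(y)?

Check a candidate G(y) by differentiating: d/dy[G] must match the given G'(y).
A general antiderivative is (1 - y)*(2*y**5 + 3*y**3/2 + 5*y/3 - atan(3*y/2))/(2*y**2 + 1/2) + C.
The condition gives C = 0 - (0) = 0.
So G(y) = -(y - 1)*(12*y**5 + 9*y**3 + 10*y - 6*atan(3*y/2))/(3*(4*y**2 + 1)).
Check: d/dy[-(y - 1)*(12*y**5 + 9*y**3 + 10*y - 6*atan(3*y/2))/(3*(4*y**2 + 1))] = (-1728*y**9 + 1296*y**8 - 2064*y**7 + 1440*y**6 - 900*y**5 - 216*y**4*atan(3*y/2) + 267*y**4 + 432*y**3*atan(3*y/2) - 180*y**3 - 42*y**2*atan(3*y/2) - 106*y**2 + 192*y*atan(3*y/2) - 44*y + 24*atan(3*y/2) + 4)/(432*y**6 + 408*y**4 + 123*y**2 + 12), which equals G'(y).

G(y) = -(y - 1)*(12*y**5 + 9*y**3 + 10*y - 6*atan(3*y/2))/(3*(4*y**2 + 1))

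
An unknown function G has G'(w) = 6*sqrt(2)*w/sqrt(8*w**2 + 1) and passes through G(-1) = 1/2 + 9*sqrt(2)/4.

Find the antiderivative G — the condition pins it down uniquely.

The substitution u = 4*w**2 + 1/2 works: G'(w) is exactly (dG/du)*(du/dw) for that inner function.
A general antiderivative is 3*sqrt(4*w**2 + 1/2)/2 + C.
The condition gives C = 1/2 + 9*sqrt(2)/4 - (9*sqrt(2)/4) = 1/2.
So G(w) = 3*sqrt(4*w**2 + 1/2)/2 + 1/2.
Check: d/dw[3*sqrt(4*w**2 + 1/2)/2 + 1/2] = 6*sqrt(2)*w/sqrt(8*w**2 + 1) = G'(w).

G(w) = 3*sqrt(4*w**2 + 1/2)/2 + 1/2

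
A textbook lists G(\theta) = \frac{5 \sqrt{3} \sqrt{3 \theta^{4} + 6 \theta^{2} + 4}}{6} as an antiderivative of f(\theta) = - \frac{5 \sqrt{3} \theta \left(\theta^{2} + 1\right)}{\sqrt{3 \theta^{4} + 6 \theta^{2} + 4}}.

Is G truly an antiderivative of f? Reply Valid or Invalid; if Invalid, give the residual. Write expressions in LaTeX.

Invalid: d/d\theta[G] - f = \frac{10 \sqrt{3} \theta^{3} + 10 \sqrt{3} \theta}{\sqrt{3 \theta^{4} + 6 \theta^{2} + 4}}, which is not 0.

d/d\theta[G] = \frac{5 \sqrt{3} \theta^{3} + 5 \sqrt{3} \theta}{\sqrt{3 \theta^{4} + 6 \theta^{2} + 4}}
d/d\theta[G] - f(\theta) = \frac{10 \sqrt{3} \theta^{3} + 10 \sqrt{3} \theta}{\sqrt{3 \theta^{4} + 6 \theta^{2} + 4}} != 0.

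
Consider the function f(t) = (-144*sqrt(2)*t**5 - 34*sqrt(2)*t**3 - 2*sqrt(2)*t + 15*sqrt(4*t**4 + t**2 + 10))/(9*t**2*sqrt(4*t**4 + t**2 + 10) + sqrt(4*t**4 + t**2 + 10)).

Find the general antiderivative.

Since d/dt undoes antidifferentiation here, F'(t) = f(t) is required of F(t).
Check: d/dt[sqrt(2)*(-4*sqrt(4*t**4 + t**2 + 10) + 5*sqrt(2)*atan(3*t))/2] = (-144*sqrt(2)*t**5 - 34*sqrt(2)*t**3 - 2*sqrt(2)*t + 15*sqrt(4*t**4 + t**2 + 10))/(9*t**2*sqrt(4*t**4 + t**2 + 10) + sqrt(4*t**4 + t**2 + 10)) = f(t).

F(t) = sqrt(2)*(-4*sqrt(4*t**4 + t**2 + 10) + 5*sqrt(2)*atan(3*t))/2 + C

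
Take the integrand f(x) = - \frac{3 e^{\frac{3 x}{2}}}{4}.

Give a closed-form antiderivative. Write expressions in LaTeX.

For F(x) to be correct the identity F'(x) - f(x) = 0 must hold.
Check: d/dx[- \frac{e^{\frac{3 x}{2}}}{2}] = - \frac{3 e^{\frac{3 x}{2}}}{4} = f(x).

An antiderivative is F(x) = - \frac{e^{\frac{3 x}{2}}}{2}.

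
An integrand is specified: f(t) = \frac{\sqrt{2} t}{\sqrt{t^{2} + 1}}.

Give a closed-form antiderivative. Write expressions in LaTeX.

f matches the chain-rule pattern g'(h)*h' with inner function h(t) = 2 t^{2} + 2; substituting u = h(t) collapses the integral.
Check: d/dt[\sqrt{2} \sqrt{t^{2} + 1}] = \frac{\sqrt{2} t}{\sqrt{t^{2} + 1}} = f(t).

An antiderivative is F(t) = \sqrt{2} \sqrt{t^{2} + 1}.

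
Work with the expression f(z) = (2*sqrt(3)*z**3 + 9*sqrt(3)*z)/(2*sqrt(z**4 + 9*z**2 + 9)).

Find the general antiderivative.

The substitution u = z**4/3 + 3*z**2 + 3 works: f is exactly (dF/du)*(du/dz) for that inner function.
Check: d/dz[sqrt(3)*sqrt(z**4 + 9*z**2 + 9)/2] = (2*sqrt(3)*z**3 + 9*sqrt(3)*z)/(2*sqrt(z**4 + 9*z**2 + 9)) = f(z).

F(z) = sqrt(3)*sqrt(z**4 + 9*z**2 + 9)/2 + C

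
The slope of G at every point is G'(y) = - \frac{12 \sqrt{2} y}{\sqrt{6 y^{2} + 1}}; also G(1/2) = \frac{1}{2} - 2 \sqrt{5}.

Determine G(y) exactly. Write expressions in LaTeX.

G(y) = \frac{- 4 \sqrt{2} \sqrt{6 y^{2} + 1} + 1}{2}

The substitution u = 3 y^{2} + \frac{1}{2} works: G'(y) is exactly (dG/du)*(du/dy) for that inner function.
A general antiderivative is - 4 \sqrt{3 y^{2} + \frac{1}{2}} + C.
The condition gives C = \frac{1}{2} - 2 \sqrt{5} - (- 2 \sqrt{5}) = \frac{1}{2}.
So G(y) = \frac{- 4 \sqrt{2} \sqrt{6 y^{2} + 1} + 1}{2}.
Check: d/dy[\frac{- 4 \sqrt{2} \sqrt{6 y^{2} + 1} + 1}{2}] = - \frac{12 \sqrt{2} y}{\sqrt{6 y^{2} + 1}} = G'(y).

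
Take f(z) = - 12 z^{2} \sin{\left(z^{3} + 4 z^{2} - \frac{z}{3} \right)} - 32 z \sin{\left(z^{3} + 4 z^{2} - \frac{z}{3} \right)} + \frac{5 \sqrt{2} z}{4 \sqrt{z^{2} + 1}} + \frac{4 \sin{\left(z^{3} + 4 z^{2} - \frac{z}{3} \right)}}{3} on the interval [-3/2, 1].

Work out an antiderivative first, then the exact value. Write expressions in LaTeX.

Antiderivative: F(z) = \frac{5 \sqrt{2} \sqrt{z^{2} + 1} + 16 \cos{\left(z^{3} + 4 z^{2} - \frac{z}{3} \right)}}{4}; value = - 4 \cos{\left(\frac{49}{8} \right)} - \frac{5 \sqrt{26}}{8} + 4 \cos{\left(\frac{14}{3} \right)} + \frac{5}{2}

Integrate term by term and add the pieces.
F(z) = \frac{5 \sqrt{2} \sqrt{z^{2} + 1} + 16 \cos{\left(z^{3} + 4 z^{2} - \frac{z}{3} \right)}}{4} is an antiderivative of f.
Check: d/dz[\frac{5 \sqrt{2} \sqrt{z^{2} + 1} + 16 \cos{\left(z^{3} + 4 z^{2} - \frac{z}{3} \right)}}{4}] = \frac{- 144 z^{2} \sqrt{z^{2} + 1} \sin{\left(z^{3} + 4 z^{2} - \frac{z}{3} \right)} - 384 z \sqrt{z^{2} + 1} \sin{\left(z^{3} + 4 z^{2} - \frac{z}{3} \right)} + 15 \sqrt{2} z + 16 \sqrt{z^{2} + 1} \sin{\left(z^{3} + 4 z^{2} - \frac{z}{3} \right)}}{12 \sqrt{z^{2} + 1}}, which equals f(z).
F(1) = 4 \cos{\left(\frac{14}{3} \right)} + \frac{5}{2}; F(-3/2) = \frac{5 \sqrt{26}}{8} + 4 \cos{\left(\frac{49}{8} \right)}.
Integral = F(1) - F(-3/2) = - 4 \cos{\left(\frac{49}{8} \right)} - \frac{5 \sqrt{26}}{8} + 4 \cos{\left(\frac{14}{3} \right)} + \frac{5}{2}.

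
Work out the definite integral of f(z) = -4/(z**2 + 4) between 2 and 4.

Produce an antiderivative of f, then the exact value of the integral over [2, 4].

Antiderivative: F(z) = -2*atan(z/2); value = -2*atan(2) + pi/2

For F(z) to be correct the identity F'(z) - f(z) = 0 must hold.
F(z) = -2*atan(z/2) is an antiderivative of f.
Check: d/dz[-2*atan(z/2)] = -4/(z**2 + 4) = f(z).
F(4) = -2*atan(2); F(2) = -pi/2.
Integral = F(4) - F(2) = -2*atan(2) + pi/2.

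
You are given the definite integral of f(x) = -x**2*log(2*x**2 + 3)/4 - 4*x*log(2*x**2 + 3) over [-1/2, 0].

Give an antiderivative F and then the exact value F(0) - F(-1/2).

Antiderivative: F(x) = -x**3*log(2*x**2 + 3)/12 + x**3/18 - 2*x**2*log(2*x**2 + 3) + 2*x**2 - x/4 - 3*log(x**2 + 3/2) + sqrt(6)*atan(sqrt(6)*x/3)/8; value = -3*log(3/2) - 89/144 + sqrt(6)*atan(sqrt(6)/6)/8 + 47*log(7/2)/96 + 3*log(7/4)

Integrate term by term and add the pieces.
F(x) = -x**3*log(2*x**2 + 3)/12 + x**3/18 - 2*x**2*log(2*x**2 + 3) + 2*x**2 - x/4 - 3*log(x**2 + 3/2) + sqrt(6)*atan(sqrt(6)*x/3)/8 is an antiderivative of f.
Check: d/dx[-x**3*log(2*x**2 + 3)/12 + x**3/18 - 2*x**2*log(2*x**2 + 3) + 2*x**2 - x/4 - 3*log(x**2 + 3/2) + sqrt(6)*atan(sqrt(6)*x/3)/8] = -x**2*log(2*x**2 + 3)/4 - 4*x*log(2*x**2 + 3) = f(x).
F(0) = -3*log(3/2); F(-1/2) = -3*log(7/4) - 47*log(7/2)/96 - sqrt(6)*atan(sqrt(6)/6)/8 + 89/144.
Integral = F(0) - F(-1/2) = -3*log(3/2) - 89/144 + sqrt(6)*atan(sqrt(6)/6)/8 + 47*log(7/2)/96 + 3*log(7/4).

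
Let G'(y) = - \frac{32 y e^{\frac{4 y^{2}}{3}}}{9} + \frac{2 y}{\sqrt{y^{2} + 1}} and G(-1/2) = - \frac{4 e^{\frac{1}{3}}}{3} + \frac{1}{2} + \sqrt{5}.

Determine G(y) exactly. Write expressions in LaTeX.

G(y) = - \frac{- 12 \sqrt{y^{2} + 1} + 8 e^{\frac{4 y^{2}}{3}} - 3}{6}

The integrand splits into summands that can be handled one at a time.
A general antiderivative is 2 \sqrt{y^{2} + 1} - \frac{4 e^{\frac{4 y^{2}}{3}}}{3} + C.
The condition gives C = - \frac{4 e^{\frac{1}{3}}}{3} + \frac{1}{2} + \sqrt{5} - (- \frac{4 e^{\frac{1}{3}}}{3} + \sqrt{5}) = \frac{1}{2}.
So G(y) = - \frac{- 12 \sqrt{y^{2} + 1} + 8 e^{\frac{4 y^{2}}{3}} - 3}{6}.
Check: d/dy[- \frac{- 12 \sqrt{y^{2} + 1} + 8 e^{\frac{4 y^{2}}{3}} - 3}{6}] = \frac{- 32 y \sqrt{y^{2} + 1} e^{\frac{4 y^{2}}{3}} + 18 y}{9 \sqrt{y^{2} + 1}}, which equals G'(y).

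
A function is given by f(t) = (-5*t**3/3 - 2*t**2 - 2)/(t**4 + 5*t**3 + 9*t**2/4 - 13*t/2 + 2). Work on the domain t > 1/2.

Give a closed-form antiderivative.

The denominator factors as 3*(t + 2)*(t + 4)*(2*t - 1)**2; partial fractions split f into directly integrable pieces: -338/(1215*(2*t - 1)) - 26/(27*(2*t - 1)**2) - 436/(243*(t + 4)) + 4/(15*(t + 2)).
Check: d/dt[-169*log(t - 1/2)/1215 + 4*log(t + 2)/15 - 436*log(t + 4)/243 + 13/(54*t - 27)] = (-20*t**3 - 24*t**2 - 24)/(12*t**4 + 60*t**3 + 27*t**2 - 78*t + 24), which equals f(t).

An antiderivative is F(t) = -169*log(t - 1/2)/1215 + 4*log(t + 2)/15 - 436*log(t + 4)/243 + 13/(54*t - 27).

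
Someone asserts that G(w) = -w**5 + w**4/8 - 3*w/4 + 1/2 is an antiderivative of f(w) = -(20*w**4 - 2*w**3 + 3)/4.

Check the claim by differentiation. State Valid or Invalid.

Valid. The derivative of G reproduces f.

d/dw[G] = -5*w**4 + w**3/2 - 3/4
This equals f(w) exactly, so the claim holds.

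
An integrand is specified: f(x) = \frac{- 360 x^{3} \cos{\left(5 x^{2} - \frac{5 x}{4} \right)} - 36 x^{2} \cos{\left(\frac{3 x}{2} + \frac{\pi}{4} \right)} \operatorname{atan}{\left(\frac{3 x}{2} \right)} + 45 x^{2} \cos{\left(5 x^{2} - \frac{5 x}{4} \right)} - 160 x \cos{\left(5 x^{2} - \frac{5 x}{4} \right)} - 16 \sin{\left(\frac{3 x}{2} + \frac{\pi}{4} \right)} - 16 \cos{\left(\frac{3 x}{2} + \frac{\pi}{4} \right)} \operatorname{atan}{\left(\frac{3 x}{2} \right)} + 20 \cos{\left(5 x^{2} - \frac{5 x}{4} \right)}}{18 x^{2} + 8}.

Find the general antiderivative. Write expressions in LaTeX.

F(x) = - \frac{4 \sin{\left(\frac{3 x}{2} + \frac{\pi}{4} \right)} \operatorname{atan}{\left(\frac{3 x}{2} \right)}}{3} - 2 \sin{\left(5 x^{2} - \frac{5 x}{4} \right)} + C

A candidate is checked by its d/dx: the result must match f(x).
Check: d/dx[- \frac{4 \sin{\left(\frac{3 x}{2} + \frac{\pi}{4} \right)} \operatorname{atan}{\left(\frac{3 x}{2} \right)}}{3} - 2 \sin{\left(5 x^{2} - \frac{5 x}{4} \right)}] = \frac{- 360 x^{3} \cos{\left(5 x^{2} - \frac{5 x}{4} \right)} - 36 x^{2} \cos{\left(\frac{3 x}{2} + \frac{\pi}{4} \right)} \operatorname{atan}{\left(\frac{3 x}{2} \right)} + 45 x^{2} \cos{\left(5 x^{2} - \frac{5 x}{4} \right)} - 160 x \cos{\left(5 x^{2} - \frac{5 x}{4} \right)} - 16 \sin{\left(\frac{3 x}{2} + \frac{\pi}{4} \right)} - 16 \cos{\left(\frac{3 x}{2} + \frac{\pi}{4} \right)} \operatorname{atan}{\left(\frac{3 x}{2} \right)} + 20 \cos{\left(5 x^{2} - \frac{5 x}{4} \right)}}{18 x^{2} + 8} = f(x).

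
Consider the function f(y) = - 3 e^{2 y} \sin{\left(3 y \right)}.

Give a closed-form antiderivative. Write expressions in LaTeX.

An antiderivative is F(y) = \frac{3 \left(- 2 \sin{\left(3 y \right)} + 3 \cos{\left(3 y \right)}\right) e^{2 y}}{13}.

Check any antiderivative F(y) by computing F'(y) and comparing it with f(y).
Check: d/dy[\frac{3 \left(- 2 \sin{\left(3 y \right)} + 3 \cos{\left(3 y \right)}\right) e^{2 y}}{13}] = - 3 e^{2 y} \sin{\left(3 y \right)} = f(y).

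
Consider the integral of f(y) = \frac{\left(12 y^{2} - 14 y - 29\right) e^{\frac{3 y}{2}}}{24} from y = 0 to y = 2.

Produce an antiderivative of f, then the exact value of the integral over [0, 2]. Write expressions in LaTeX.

Antiderivative: F(y) = - \frac{\left(- 4 y^{2} + 10 y + 3\right) e^{\frac{3 y}{2}}}{12}; value = \frac{1}{4} - \frac{7 e^{3}}{12}

f has the shape u'v + uv' for u = \frac{y^{2}}{3} - \frac{5 y}{6} - \frac{1}{4} and v = e^{\frac{3 y}{2}} — it is the derivative of the product u*v.
F(y) = - \frac{\left(- 4 y^{2} + 10 y + 3\right) e^{\frac{3 y}{2}}}{12} is an antiderivative of f.
Check: d/dy[- \frac{\left(- 4 y^{2} + 10 y + 3\right) e^{\frac{3 y}{2}}}{12}] = \frac{y^{2} e^{\frac{3 y}{2}}}{2} - \frac{7 y e^{\frac{3 y}{2}}}{12} - \frac{29 e^{\frac{3 y}{2}}}{24}, which equals f(y).
F(2) = - \frac{7 e^{3}}{12}; F(0) = - \frac{1}{4}.
Integral = F(2) - F(0) = \frac{1}{4} - \frac{7 e^{3}}{12}.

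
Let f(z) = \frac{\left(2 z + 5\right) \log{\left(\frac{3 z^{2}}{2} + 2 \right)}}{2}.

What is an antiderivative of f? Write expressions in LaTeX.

Since d/dz undoes antidifferentiation here, F'(z) = f(z) is required of F(z).
Check: d/dz[\frac{z^{2} \log{\left(\frac{3 z^{2}}{2} + 2 \right)}}{2} - \frac{z^{2}}{2} + \frac{5 z \log{\left(\frac{3 z^{2}}{2} + 2 \right)}}{2} - 5 z + \frac{2 \log{\left(z^{2} + \frac{4}{3} \right)}}{3} + \frac{10 \sqrt{3} \operatorname{atan}{\left(\frac{\sqrt{3} z}{2} \right)}}{3}] = z \log{\left(\frac{3 z^{2}}{2} + 2 \right)} + \frac{5 \log{\left(\frac{3 z^{2}}{2} + 2 \right)}}{2}, which equals f(z).

An antiderivative is F(z) = \frac{z^{2} \log{\left(\frac{3 z^{2}}{2} + 2 \right)}}{2} - \frac{z^{2}}{2} + \frac{5 z \log{\left(\frac{3 z^{2}}{2} + 2 \right)}}{2} - 5 z + \frac{2 \log{\left(z^{2} + \frac{4}{3} \right)}}{3} + \frac{10 \sqrt{3} \operatorname{atan}{\left(\frac{\sqrt{3} z}{2} \right)}}{3}.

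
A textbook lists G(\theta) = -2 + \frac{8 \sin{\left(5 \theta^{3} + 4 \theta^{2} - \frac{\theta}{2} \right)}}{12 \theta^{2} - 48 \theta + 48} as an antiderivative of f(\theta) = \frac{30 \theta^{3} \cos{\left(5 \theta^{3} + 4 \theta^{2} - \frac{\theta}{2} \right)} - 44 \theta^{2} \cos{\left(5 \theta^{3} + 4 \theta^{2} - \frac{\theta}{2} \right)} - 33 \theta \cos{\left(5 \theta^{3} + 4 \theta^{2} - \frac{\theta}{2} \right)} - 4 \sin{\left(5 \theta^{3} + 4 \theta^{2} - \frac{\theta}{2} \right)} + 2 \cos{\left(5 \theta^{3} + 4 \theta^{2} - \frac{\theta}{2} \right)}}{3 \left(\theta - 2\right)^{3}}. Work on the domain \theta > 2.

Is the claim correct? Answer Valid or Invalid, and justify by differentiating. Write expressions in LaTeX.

d/d\theta[G] = \frac{30 \theta^{3} \cos{\left(5 \theta^{3} + 4 \theta^{2} - \frac{\theta}{2} \right)} - 44 \theta^{2} \cos{\left(5 \theta^{3} + 4 \theta^{2} - \frac{\theta}{2} \right)} - 33 \theta \cos{\left(5 \theta^{3} + 4 \theta^{2} - \frac{\theta}{2} \right)} - 4 \sin{\left(5 \theta^{3} + 4 \theta^{2} - \frac{\theta}{2} \right)} + 2 \cos{\left(5 \theta^{3} + 4 \theta^{2} - \frac{\theta}{2} \right)}}{3 \theta^{3} - 18 \theta^{2} + 36 \theta - 24}
This equals f(\theta) exactly, so the claim holds.

Valid - differentiating G returns exactly f.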